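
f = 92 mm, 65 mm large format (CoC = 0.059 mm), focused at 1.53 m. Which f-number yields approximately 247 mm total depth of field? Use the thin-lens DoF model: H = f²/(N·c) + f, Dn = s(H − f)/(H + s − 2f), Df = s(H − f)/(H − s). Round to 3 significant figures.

f/8

Write h = H − f = f²/(N·c). The thin-lens limits are Dn = s·h/(h + (s−f)) and Df = s·h/(h − (s−f)), so DoF = Df − Dn = 2·s·(s−f)·h / (h² − (s−f)²).
That is a quadratic in h: DoF·h² − 2·s·(s−f)·h − DoF·(s−f)² = 0 ⇒ h = (s−f)·(s + √(s² + DoF²)) / DoF = 1438 × (1530 + √(1530² + 247²)) / 247 = 1438 × (1530 + 1549.81) / 247 ≈ 17930 mm.
Then N = f²/(c·h) = 92² / (0.059 × 17930) = 8464 / 1057.9 ≈ 8.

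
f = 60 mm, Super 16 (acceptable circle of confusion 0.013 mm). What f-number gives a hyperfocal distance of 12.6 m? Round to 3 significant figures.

f/22.1

Rearrange H = f²/(N·c) + f for N: N = f² / ((H − f)·c).
N = 60² / ((12600 − 60) × 0.013) = 3600 / 163.0 ≈ 22.1.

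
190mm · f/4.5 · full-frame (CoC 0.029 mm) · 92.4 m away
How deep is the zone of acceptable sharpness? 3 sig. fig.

Hyperfocal distance H = f²/(N·c) + f = 190²/(4.5 × 0.029) + 190 = 36100/0.1305 + 190 ≈ 276818.4 mm ≈ 276.8 m.
Near limit Dn = s·(H − f)/(H + s − 2f) = 92400 × (276818.4 − 190) / (276818.4 + 92400 − 2 × 190) = 92400 × 276628.4 / 368838.4 ≈ 69300 mm.
Far limit Df = s·(H − f)/(H − s) = 92400 × (276818.4 − 190) / (276818.4 − 92400) = 92400 × 276628.4 / 184418.4 ≈ 138600 mm.
Depth of field = Df − Dn = 138600 − 69300 ≈ 69300 mm ≈ 69.3 m.

69.3 m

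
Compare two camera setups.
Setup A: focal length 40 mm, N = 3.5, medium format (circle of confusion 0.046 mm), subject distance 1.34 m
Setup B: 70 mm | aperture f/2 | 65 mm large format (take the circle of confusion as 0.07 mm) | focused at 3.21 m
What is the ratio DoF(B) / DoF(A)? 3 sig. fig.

Setup A: H = 40²/(3.5×0.046) + 40 ≈ 9977.9 mm; DoF = Df − Dn = 1541.67 − 1184.99 ≈ 356.68 mm.
Setup B: H = 70²/(2×0.07) + 70 ≈ 35070.0 mm; DoF = Df − Dn = 3526.37 − 2945.73 ≈ 580.64 mm.
Ratio = 580.64 / 356.68 ≈ 1.63.

1.63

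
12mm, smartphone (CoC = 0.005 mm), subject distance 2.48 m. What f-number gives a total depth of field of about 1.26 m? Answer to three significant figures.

f/2.79

Write h = H − f = f²/(N·c). The thin-lens limits are Dn = s·h/(h + (s−f)) and Df = s·h/(h − (s−f)), so DoF = Df − Dn = 2·s·(s−f)·h / (h² − (s−f)²).
That is a quadratic in h: DoF·h² − 2·s·(s−f)·h − DoF·(s−f)² = 0 ⇒ h = (s−f)·(s + √(s² + DoF²)) / DoF = 2468 × (2480 + √(2480² + 1260²)) / 1260 = 2468 × (2480 + 2781.73) / 1260 ≈ 10306 mm.
Then N = f²/(c·h) = 12² / (0.005 × 10306) = 144 / 51.532 ≈ 2.79.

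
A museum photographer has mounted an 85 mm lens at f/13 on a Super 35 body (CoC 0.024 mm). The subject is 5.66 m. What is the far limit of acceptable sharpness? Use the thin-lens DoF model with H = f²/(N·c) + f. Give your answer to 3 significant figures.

Hyperfocal distance H = f²/(N·c) + f = 85²/(13 × 0.024) + 85 = 7225/0.312 + 85 ≈ 23242.1 mm ≈ 23.24 m.
Far limit Df = s·(H − f)/(H − s) = 5660 × (23242.1 − 85) / (23242.1 − 5660) = 5660 × 23157.1 / 17582.1 ≈ 7454.7 mm ≈ 7.45 m.

7.45 m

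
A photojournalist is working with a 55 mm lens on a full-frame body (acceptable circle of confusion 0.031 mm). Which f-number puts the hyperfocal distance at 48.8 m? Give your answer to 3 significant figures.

Rearrange H = f²/(N·c) + f for N: N = f² / ((H − f)·c).
N = 55² / ((48800 − 55) × 0.031) = 3025 / 1511 ≈ 2.00.

f/2.00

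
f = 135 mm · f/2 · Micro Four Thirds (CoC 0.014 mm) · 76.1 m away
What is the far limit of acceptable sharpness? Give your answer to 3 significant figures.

86.2 m

Hyperfocal distance H = f²/(N·c) + f = 135²/(2 × 0.014) + 135 = 18225/0.028 + 135 ≈ 651027.9 mm ≈ 651.0 m.
Far limit Df = s·(H − f)/(H − s) = 76100 × (651027.9 − 135) / (651027.9 − 76100) = 76100 × 650892.9 / 574927.9 ≈ 86155 mm ≈ 86.2 m.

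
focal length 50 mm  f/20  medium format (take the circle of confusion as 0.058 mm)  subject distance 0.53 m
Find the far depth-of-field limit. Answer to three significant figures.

Hyperfocal distance H = f²/(N·c) + f = 50²/(20 × 0.058) + 50 = 2500/1.16 + 50 ≈ 2205.2 mm ≈ 2.205 m.
Far limit Df = s·(H − f)/(H − s) = 530 × (2205.2 − 50) / (2205.2 − 530) = 530 × 2155.2 / 1675.2 ≈ 681.86 mm ≈ 0.682 m.

0.682 m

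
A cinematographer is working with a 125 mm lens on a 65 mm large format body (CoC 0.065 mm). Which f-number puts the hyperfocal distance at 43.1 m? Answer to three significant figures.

Rearrange H = f²/(N·c) + f for N: N = f² / ((H − f)·c).
N = 125² / ((43100 − 125) × 0.065) = 15625 / 2793 ≈ 5.59.

f/5.59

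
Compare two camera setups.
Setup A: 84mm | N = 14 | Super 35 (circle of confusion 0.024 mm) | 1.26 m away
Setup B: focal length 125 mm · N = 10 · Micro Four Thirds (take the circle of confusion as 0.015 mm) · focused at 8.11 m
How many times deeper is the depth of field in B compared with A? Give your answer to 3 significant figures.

8.83

Setup A: H = 84²/(14×0.024) + 84 ≈ 21084.0 mm; DoF = Df − Dn = 1334.75 − 1193.18 ≈ 141.57 mm.
Setup B: H = 125²/(10×0.015) + 125 ≈ 104291.7 mm; DoF = Df − Dn = 8783.3 − 7532.6 ≈ 1250.7 mm.
Ratio = 1250.7 / 141.57 ≈ 8.83.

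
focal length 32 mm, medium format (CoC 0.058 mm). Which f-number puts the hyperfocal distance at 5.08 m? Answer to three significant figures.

Rearrange H = f²/(N·c) + f for N: N = f² / ((H − f)·c).
N = 32² / ((5080 − 32) × 0.058) = 1024 / 292.8 ≈ 3.50.

f/3.50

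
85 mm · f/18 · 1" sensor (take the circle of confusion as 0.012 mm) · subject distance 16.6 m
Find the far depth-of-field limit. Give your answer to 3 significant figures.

32.8 m

Hyperfocal distance H = f²/(N·c) + f = 85²/(18 × 0.012) + 85 = 7225/0.216 + 85 ≈ 33534.1 mm ≈ 33.53 m.
Far limit Df = s·(H − f)/(H − s) = 16600 × (33534.1 − 85) / (33534.1 − 16600) = 16600 × 33449.1 / 16934.1 ≈ 32789 mm ≈ 32.8 m.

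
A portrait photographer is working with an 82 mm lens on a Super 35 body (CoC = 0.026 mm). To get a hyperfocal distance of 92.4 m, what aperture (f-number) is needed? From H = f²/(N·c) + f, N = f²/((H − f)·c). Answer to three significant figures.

Rearrange H = f²/(N·c) + f for N: N = f² / ((H − f)·c).
N = 82² / ((92400 − 82) × 0.026) = 6724 / 2400 ≈ 2.80.

f/2.80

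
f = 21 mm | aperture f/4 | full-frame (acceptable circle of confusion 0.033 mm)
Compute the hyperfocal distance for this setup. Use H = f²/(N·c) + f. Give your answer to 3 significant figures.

3.36 m

Hyperfocal distance H = f²/(N·c) + f = 21²/(4 × 0.033) + 21 = 441/0.132 + 21 ≈ 3361.9 mm ≈ 3.36 m.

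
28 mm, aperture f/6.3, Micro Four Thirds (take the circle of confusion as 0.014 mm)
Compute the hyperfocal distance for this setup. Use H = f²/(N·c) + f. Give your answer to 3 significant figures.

Hyperfocal distance H = f²/(N·c) + f = 28²/(6.3 × 0.014) + 28 = 784/0.0882 + 28 ≈ 8916.9 mm ≈ 8.92 m.

8.92 m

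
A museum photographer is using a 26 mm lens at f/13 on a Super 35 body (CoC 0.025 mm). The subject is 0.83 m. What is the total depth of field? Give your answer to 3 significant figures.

0.754 m

Hyperfocal distance H = f²/(N·c) + f = 26²/(13 × 0.025) + 26 = 676/0.325 + 26 ≈ 2106.0 mm ≈ 2.106 m.
Near limit Dn = s·(H − f)/(H + s − 2f) = 830 × (2106.0 − 26) / (2106.0 + 830 − 2 × 26) = 830 × 2080.0 / 2884.0 ≈ 598.61 mm.
Far limit Df = s·(H − f)/(H − s) = 830 × (2106.0 − 26) / (2106.0 − 830) = 830 × 2080.0 / 1276.0 ≈ 1352.98 mm.
Depth of field = Df − Dn = 1352.98 − 598.61 ≈ 754.37 mm ≈ 0.754 m.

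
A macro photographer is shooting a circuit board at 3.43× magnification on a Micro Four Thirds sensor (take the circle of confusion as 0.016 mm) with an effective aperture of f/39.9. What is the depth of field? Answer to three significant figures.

0.109 mm

At magnification m, DoF ≈ 2·N_eff·c/m² = 2 × 39.9 × 0.016 / 3.43² = 1.277 / 11.76 ≈ 0.109 mm.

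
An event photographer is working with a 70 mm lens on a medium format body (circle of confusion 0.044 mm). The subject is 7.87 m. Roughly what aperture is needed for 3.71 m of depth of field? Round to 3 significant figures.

f/3.20

Write h = H − f = f²/(N·c). The thin-lens limits are Dn = s·h/(h + (s−f)) and Df = s·h/(h − (s−f)), so DoF = Df − Dn = 2·s·(s−f)·h / (h² − (s−f)²).
That is a quadratic in h: DoF·h² − 2·s·(s−f)·h − DoF·(s−f)² = 0 ⇒ h = (s−f)·(s + √(s² + DoF²)) / DoF = 7800 × (7870 + √(7870² + 3710²)) / 3710 = 7800 × (7870 + 8700.63) / 3710 ≈ 34839 mm.
Then N = f²/(c·h) = 70² / (0.044 × 34839) = 4900 / 1532.9 ≈ 3.20.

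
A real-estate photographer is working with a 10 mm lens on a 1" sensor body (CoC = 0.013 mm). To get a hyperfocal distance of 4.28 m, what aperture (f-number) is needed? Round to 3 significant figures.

f/1.80

Rearrange H = f²/(N·c) + f for N: N = f² / ((H − f)·c).
N = 10² / ((4280 − 10) × 0.013) = 100 / 55.51 ≈ 1.80.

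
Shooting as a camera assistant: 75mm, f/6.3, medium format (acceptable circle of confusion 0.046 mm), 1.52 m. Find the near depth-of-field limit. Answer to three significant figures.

1.41 m

Hyperfocal distance H = f²/(N·c) + f = 75²/(6.3 × 0.046) + 75 = 5625/0.2898 + 75 ≈ 19484.9 mm ≈ 19.48 m.
Near limit Dn = s·(H − f)/(H + s − 2f) = 1520 × (19484.9 − 75) / (19484.9 + 1520 − 2 × 75) = 1520 × 19409.9 / 20854.9 ≈ 1414.7 mm ≈ 1.41 m.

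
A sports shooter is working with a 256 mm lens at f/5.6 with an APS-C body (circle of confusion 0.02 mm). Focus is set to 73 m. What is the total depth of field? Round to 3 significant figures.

18.4 m

Hyperfocal distance H = f²/(N·c) + f = 256²/(5.6 × 0.02) + 256 = 65536/0.112 + 256 ≈ 585398.9 mm ≈ 585.4 m.
Near limit Dn = s·(H − f)/(H + s − 2f) = 73000 × (585398.9 − 256) / (585398.9 + 73000 − 2 × 256) = 73000 × 585142.9 / 657886.9 ≈ 64928 mm.
Far limit Df = s·(H − f)/(H − s) = 73000 × (585398.9 − 256) / (585398.9 − 73000) = 73000 × 585142.9 / 512398.9 ≈ 83364 mm.
Depth of field = Df − Dn = 83364 − 64928 ≈ 18436 mm ≈ 18.4 m.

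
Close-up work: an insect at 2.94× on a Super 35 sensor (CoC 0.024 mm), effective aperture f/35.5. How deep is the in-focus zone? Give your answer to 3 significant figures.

0.197 mm

At magnification m, DoF ≈ 2·N_eff·c/m² = 2 × 35.5 × 0.024 / 2.94² = 1.704 / 8.644 ≈ 0.197 mm.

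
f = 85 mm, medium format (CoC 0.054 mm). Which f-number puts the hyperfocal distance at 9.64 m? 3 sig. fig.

Rearrange H = f²/(N·c) + f for N: N = f² / ((H − f)·c).
N = 85² / ((9640 − 85) × 0.054) = 7225 / 516.0 ≈ 14.

f/14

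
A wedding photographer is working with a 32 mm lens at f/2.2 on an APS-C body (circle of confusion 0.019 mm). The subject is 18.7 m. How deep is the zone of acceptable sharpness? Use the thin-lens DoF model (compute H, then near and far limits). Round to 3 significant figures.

68.0 m

Hyperfocal distance H = f²/(N·c) + f = 32²/(2.2 × 0.019) + 32 = 1024/0.0418 + 32 ≈ 24529.6 mm ≈ 24.53 m.
Near limit Dn = s·(H − f)/(H + s − 2f) = 18700 × (24529.6 − 32) / (24529.6 + 18700 − 2 × 32) = 18700 × 24497.6 / 43165.6 ≈ 10613 mm.
Far limit Df = s·(H − f)/(H − s) = 18700 × (24529.6 − 32) / (24529.6 − 18700) = 18700 × 24497.6 / 5829.6 ≈ 78583 mm.
Depth of field = Df − Dn = 78583 − 10613 ≈ 67970 mm ≈ 68.0 m.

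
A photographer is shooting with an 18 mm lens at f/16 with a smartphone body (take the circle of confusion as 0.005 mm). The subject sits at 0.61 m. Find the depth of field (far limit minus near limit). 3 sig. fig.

182 mm

Hyperfocal distance H = f²/(N·c) + f = 18²/(16 × 0.005) + 18 = 324/0.08 + 18 ≈ 4068.0 mm ≈ 4.068 m.
Near limit Dn = s·(H − f)/(H + s − 2f) = 610 × (4068.0 − 18) / (4068.0 + 610 − 2 × 18) = 610 × 4050.0 / 4642.0 ≈ 532.21 mm.
Far limit Df = s·(H − f)/(H − s) = 610 × (4068.0 − 18) / (4068.0 − 610) = 610 × 4050.0 / 3458.0 ≈ 714.43 mm.
Depth of field = Df − Dn = 714.43 − 532.21 ≈ 182.22 mm.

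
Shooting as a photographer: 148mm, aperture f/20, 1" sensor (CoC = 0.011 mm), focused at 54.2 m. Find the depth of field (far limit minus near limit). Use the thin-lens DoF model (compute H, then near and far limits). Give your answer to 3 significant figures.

Hyperfocal distance H = f²/(N·c) + f = 148²/(20 × 0.011) + 148 = 21904/0.22 + 148 ≈ 99711.6 mm ≈ 99.71 m.
Near limit Dn = s·(H − f)/(H + s − 2f) = 54200 × (99711.6 − 148) / (99711.6 + 54200 − 2 × 148) = 54200 × 99563.6 / 153615.6 ≈ 35129 mm.
Far limit Df = s·(H − f)/(H − s) = 54200 × (99711.6 − 148) / (99711.6 − 54200) = 54200 × 99563.6 / 45511.6 ≈ 118571 mm.
Depth of field = Df − Dn = 118571 − 35129 ≈ 83442 mm ≈ 83.4 m.

83.4 m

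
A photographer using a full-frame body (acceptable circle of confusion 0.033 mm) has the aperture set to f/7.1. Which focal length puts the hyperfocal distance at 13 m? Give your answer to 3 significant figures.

55.1 mm

From H = f²/(N·c) + f, with f ≪ H: f ≈ √(H·N·c) = √(13000 × 7.1 × 0.033) = √3045.9 ≈ 55.19 mm.
Exact: f² + N·c·f − N·c·H = 0 ⇒ f = (−N·c + √((N·c)² + 4·N·c·H))/2 = (−0.2343 + √12184)/2 ≈ 55.073 mm ≈ 55.1 mm.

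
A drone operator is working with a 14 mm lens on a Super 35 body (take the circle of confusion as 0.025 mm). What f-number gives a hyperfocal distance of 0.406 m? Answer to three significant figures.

Rearrange H = f²/(N·c) + f for N: N = f² / ((H − f)·c).
N = 14² / ((406 − 14) × 0.025) = 196 / 9.800 ≈ 20.

f/20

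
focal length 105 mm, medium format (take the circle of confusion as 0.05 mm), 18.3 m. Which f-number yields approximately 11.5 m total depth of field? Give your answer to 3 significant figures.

Write h = H − f = f²/(N·c). The thin-lens limits are Dn = s·h/(h + (s−f)) and Df = s·h/(h − (s−f)), so DoF = Df − Dn = 2·s·(s−f)·h / (h² − (s−f)²).
That is a quadratic in h: DoF·h² − 2·s·(s−f)·h − DoF·(s−f)² = 0 ⇒ h = (s−f)·(s + √(s² + DoF²)) / DoF = 18195 × (18300 + √(18300² + 11500²)) / 11500 = 18195 × (18300 + 21613.4) / 11500 ≈ 63150 mm.
Then N = f²/(c·h) = 105² / (0.05 × 63150) = 11025 / 3157.5 ≈ 3.49.

f/3.49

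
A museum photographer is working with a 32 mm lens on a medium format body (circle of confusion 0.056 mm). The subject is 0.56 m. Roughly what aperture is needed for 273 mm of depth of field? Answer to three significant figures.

Write h = H − f = f²/(N·c). The thin-lens limits are Dn = s·h/(h + (s−f)) and Df = s·h/(h − (s−f)), so DoF = Df − Dn = 2·s·(s−f)·h / (h² − (s−f)²).
That is a quadratic in h: DoF·h² − 2·s·(s−f)·h − DoF·(s−f)² = 0 ⇒ h = (s−f)·(s + √(s² + DoF²)) / DoF = 528 × (560 + √(560² + 273²)) / 273 = 528 × (560 + 623.000) / 273 ≈ 2288.0 mm.
Then N = f²/(c·h) = 32² / (0.056 × 2288.0) = 1024 / 128.13 ≈ 7.99.

f/7.99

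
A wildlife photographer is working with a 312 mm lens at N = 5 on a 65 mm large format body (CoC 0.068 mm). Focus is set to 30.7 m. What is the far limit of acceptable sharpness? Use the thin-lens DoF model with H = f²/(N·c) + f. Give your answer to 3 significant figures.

Hyperfocal distance H = f²/(N·c) + f = 312²/(5 × 0.068) + 312 = 97344/0.34 + 312 ≈ 286617.9 mm ≈ 286.6 m.
Far limit Df = s·(H − f)/(H − s) = 30700 × (286617.9 − 312) / (286617.9 − 30700) = 30700 × 286305.9 / 255917.9 ≈ 34345 mm ≈ 34.3 m.

34.3 m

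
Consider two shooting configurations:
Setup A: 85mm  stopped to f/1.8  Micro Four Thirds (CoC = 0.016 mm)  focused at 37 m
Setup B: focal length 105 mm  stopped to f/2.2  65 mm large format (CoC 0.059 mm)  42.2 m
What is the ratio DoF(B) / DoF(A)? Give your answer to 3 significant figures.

4.98

Setup A: H = 85²/(1.8×0.016) + 85 ≈ 250953.1 mm; DoF = Df − Dn = 43384 − 32254 ≈ 11130 mm.
Setup B: H = 105²/(2.2×0.059) + 105 ≈ 85043.4 mm; DoF = Df − Dn = 83663 − 28216 ≈ 55447 mm.
Ratio = 55447 / 11130 ≈ 4.98.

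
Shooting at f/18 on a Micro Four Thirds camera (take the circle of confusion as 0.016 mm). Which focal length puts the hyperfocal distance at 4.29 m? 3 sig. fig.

35.0 mm

From H = f²/(N·c) + f, with f ≪ H: f ≈ √(H·N·c) = √(4290 × 18 × 0.016) = √1235.5 ≈ 35.15 mm.
Exact: f² + N·c·f − N·c·H = 0 ⇒ f = (−N·c + √((N·c)² + 4·N·c·H))/2 = (−0.288 + √4942.2)/2 ≈ 35.006 mm ≈ 35.0 mm.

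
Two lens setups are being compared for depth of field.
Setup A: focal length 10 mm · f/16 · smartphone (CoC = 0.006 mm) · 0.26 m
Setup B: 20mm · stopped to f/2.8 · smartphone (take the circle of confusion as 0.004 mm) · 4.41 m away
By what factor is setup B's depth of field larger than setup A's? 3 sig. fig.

Setup A: H = 10²/(16×0.006) + 10 ≈ 1051.7 mm; DoF = Df − Dn = 342.11 − 209.68 ≈ 132.43 mm.
Setup B: H = 20²/(2.8×0.004) + 20 ≈ 35734.3 mm; DoF = Df − Dn = 5028.0 − 3927.3 ≈ 1100.7 mm.
Ratio = 1100.7 / 132.43 ≈ 8.31.

8.31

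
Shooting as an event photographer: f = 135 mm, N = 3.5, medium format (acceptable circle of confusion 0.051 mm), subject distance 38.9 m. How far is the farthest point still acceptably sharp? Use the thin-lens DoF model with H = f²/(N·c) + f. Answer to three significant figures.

Hyperfocal distance H = f²/(N·c) + f = 135²/(3.5 × 0.051) + 135 = 18225/0.1785 + 135 ≈ 102235.8 mm ≈ 102.2 m.
Far limit Df = s·(H − f)/(H − s) = 38900 × (102235.8 − 135) / (102235.8 − 38900) = 38900 × 102100.8 / 63335.8 ≈ 62709 mm ≈ 62.7 m.

62.7 m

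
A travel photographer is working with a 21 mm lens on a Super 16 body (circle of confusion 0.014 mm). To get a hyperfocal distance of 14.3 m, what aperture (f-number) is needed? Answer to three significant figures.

Rearrange H = f²/(N·c) + f for N: N = f² / ((H − f)·c).
N = 21² / ((14300 − 21) × 0.014) = 441 / 199.9 ≈ 2.21.

f/2.21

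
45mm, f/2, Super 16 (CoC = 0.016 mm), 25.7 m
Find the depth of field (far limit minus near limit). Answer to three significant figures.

Hyperfocal distance H = f²/(N·c) + f = 45²/(2 × 0.016) + 45 = 2025/0.032 + 45 ≈ 63326.2 mm ≈ 63.33 m.
Near limit Dn = s·(H − f)/(H + s − 2f) = 25700 × (63326.2 − 45) / (63326.2 + 25700 − 2 × 45) = 25700 × 63281.2 / 88936.2 ≈ 18286 mm.
Far limit Df = s·(H − f)/(H − s) = 25700 × (63326.2 − 45) / (63326.2 − 25700) = 25700 × 63281.2 / 37626.2 ≈ 43223 mm.
Depth of field = Df − Dn = 43223 − 18286 ≈ 24937 mm ≈ 24.9 m.

24.9 m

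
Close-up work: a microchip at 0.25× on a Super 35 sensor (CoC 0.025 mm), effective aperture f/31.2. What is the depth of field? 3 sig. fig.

At magnification m, DoF ≈ 2·N_eff·c/m² = 2 × 31.2 × 0.025 / 0.25² = 1.56 / 0.0625 ≈ 25 mm.

25.0 mm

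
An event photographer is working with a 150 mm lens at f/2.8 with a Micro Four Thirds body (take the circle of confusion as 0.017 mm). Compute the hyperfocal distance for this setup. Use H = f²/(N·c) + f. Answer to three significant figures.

Hyperfocal distance H = f²/(N·c) + f = 150²/(2.8 × 0.017) + 150 = 22500/0.0476 + 150 ≈ 472839.1 mm ≈ 473 m.

473 m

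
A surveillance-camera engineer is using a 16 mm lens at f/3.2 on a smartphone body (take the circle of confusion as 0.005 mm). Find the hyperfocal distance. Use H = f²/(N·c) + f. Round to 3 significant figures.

Hyperfocal distance H = f²/(N·c) + f = 16²/(3.2 × 0.005) + 16 = 256/0.016 + 16 ≈ 16016.0 mm ≈ 16.0 m.

16.0 m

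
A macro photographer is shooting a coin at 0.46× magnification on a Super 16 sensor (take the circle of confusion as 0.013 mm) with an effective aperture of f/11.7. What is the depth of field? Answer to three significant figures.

1.44 mm

At magnification m, DoF ≈ 2·N_eff·c/m² = 2 × 11.7 × 0.013 / 0.46² = 0.3042 / 0.2116 ≈ 1.44 mm.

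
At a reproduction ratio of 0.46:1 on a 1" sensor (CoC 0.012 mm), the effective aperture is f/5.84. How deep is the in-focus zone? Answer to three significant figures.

At magnification m, DoF ≈ 2·N_eff·c/m² = 2 × 5.84 × 0.012 / 0.46² = 0.1402 / 0.2116 ≈ 0.662 mm.

0.662 mm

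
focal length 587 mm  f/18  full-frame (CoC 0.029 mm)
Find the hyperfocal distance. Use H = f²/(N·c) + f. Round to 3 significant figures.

661 m

Hyperfocal distance H = f²/(N·c) + f = 587²/(18 × 0.029) + 587 = 344569/0.522 + 587 ≈ 660680.9 mm ≈ 661 m.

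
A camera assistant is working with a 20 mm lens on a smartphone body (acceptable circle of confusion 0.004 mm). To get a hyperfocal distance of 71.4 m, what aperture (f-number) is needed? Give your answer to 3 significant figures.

f/1.40

Rearrange H = f²/(N·c) + f for N: N = f² / ((H − f)·c).
N = 20² / ((71400 − 20) × 0.004) = 400 / 285.5 ≈ 1.40.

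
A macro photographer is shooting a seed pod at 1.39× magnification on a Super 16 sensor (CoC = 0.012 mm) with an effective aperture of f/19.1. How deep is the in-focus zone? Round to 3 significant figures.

At magnification m, DoF ≈ 2·N_eff·c/m² = 2 × 19.1 × 0.012 / 1.39² = 0.4584 / 1.932 ≈ 0.237 mm.

0.237 mm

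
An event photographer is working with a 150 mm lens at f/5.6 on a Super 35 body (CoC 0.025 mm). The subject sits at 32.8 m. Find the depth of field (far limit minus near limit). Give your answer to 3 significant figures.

13.9 m

Hyperfocal distance H = f²/(N·c) + f = 150²/(5.6 × 0.025) + 150 = 22500/0.14 + 150 ≈ 160864.3 mm ≈ 160.9 m.
Near limit Dn = s·(H − f)/(H + s − 2f) = 32800 × (160864.3 − 150) / (160864.3 + 32800 − 2 × 150) = 32800 × 160714.3 / 193364.3 ≈ 27262 mm.
Far limit Df = s·(H − f)/(H − s) = 32800 × (160864.3 − 150) / (160864.3 − 32800) = 32800 × 160714.3 / 128064.3 ≈ 41162 mm.
Depth of field = Df − Dn = 41162 − 27262 ≈ 13900 mm ≈ 13.9 m.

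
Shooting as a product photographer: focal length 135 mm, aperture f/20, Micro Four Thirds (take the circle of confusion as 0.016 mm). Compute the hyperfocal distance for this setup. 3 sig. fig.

Hyperfocal distance H = f²/(N·c) + f = 135²/(20 × 0.016) + 135 = 18225/0.32 + 135 ≈ 57088.1 mm ≈ 57.1 m.

57.1 m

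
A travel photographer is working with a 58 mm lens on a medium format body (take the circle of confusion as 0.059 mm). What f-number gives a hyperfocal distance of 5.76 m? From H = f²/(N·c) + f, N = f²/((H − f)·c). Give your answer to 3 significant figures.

Rearrange H = f²/(N·c) + f for N: N = f² / ((H − f)·c).
N = 58² / ((5760 − 58) × 0.059) = 3364 / 336.4 ≈ 10.

f/10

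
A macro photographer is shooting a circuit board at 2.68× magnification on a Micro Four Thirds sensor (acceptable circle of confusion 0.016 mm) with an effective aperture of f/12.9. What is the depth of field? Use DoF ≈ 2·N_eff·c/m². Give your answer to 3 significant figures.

0.0575 mm

At magnification m, DoF ≈ 2·N_eff·c/m² = 2 × 12.9 × 0.016 / 2.68² = 0.4128 / 7.182 ≈ 0.0575 mm.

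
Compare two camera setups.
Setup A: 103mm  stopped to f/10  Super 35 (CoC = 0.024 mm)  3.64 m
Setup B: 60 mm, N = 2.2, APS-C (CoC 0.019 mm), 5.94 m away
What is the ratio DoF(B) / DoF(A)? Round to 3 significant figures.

Setup A: H = 103²/(10×0.024) + 103 ≈ 44307.2 mm; DoF = Df − Dn = 3956.59 − 3370.32 ≈ 586.27 mm.
Setup B: H = 60²/(2.2×0.019) + 60 ≈ 86184.4 mm; DoF = Df − Dn = 6375.26 − 5560.37 ≈ 814.89 mm.
Ratio = 814.89 / 586.27 ≈ 1.39.

1.39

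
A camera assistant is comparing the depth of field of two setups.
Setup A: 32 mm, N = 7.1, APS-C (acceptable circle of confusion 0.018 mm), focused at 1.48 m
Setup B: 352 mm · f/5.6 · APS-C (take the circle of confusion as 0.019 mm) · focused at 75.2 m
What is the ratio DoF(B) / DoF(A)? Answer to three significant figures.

Setup A: H = 32²/(7.1×0.018) + 32 ≈ 8044.5 mm; DoF = Df − Dn = 1806.46 − 1253.48 ≈ 552.98 mm.
Setup B: H = 352²/(5.6×0.019) + 352 ≈ 1164863.3 mm; DoF = Df − Dn = 80365.4 − 70658.5 ≈ 9706.9 mm.
Ratio = 9706.9 / 552.98 ≈ 17.6.

17.6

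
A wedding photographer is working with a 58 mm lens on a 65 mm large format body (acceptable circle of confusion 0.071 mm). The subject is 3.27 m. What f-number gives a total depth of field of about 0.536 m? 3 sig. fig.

Write h = H − f = f²/(N·c). The thin-lens limits are Dn = s·h/(h + (s−f)) and Df = s·h/(h − (s−f)), so DoF = Df − Dn = 2·s·(s−f)·h / (h² − (s−f)²).
That is a quadratic in h: DoF·h² − 2·s·(s−f)·h − DoF·(s−f)² = 0 ⇒ h = (s−f)·(s + √(s² + DoF²)) / DoF = 3212 × (3270 + √(3270² + 536²)) / 536 = 3212 × (3270 + 3313.64) / 536 ≈ 39453 mm.
Then N = f²/(c·h) = 58² / (0.071 × 39453) = 3364 / 2801.1 ≈ 1.20.

f/1.20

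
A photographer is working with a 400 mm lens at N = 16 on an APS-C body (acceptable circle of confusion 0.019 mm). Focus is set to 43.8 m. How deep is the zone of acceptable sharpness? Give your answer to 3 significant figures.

7.27 m

Hyperfocal distance H = f²/(N·c) + f = 400²/(16 × 0.019) + 400 = 160000/0.304 + 400 ≈ 526715.8 mm ≈ 526.7 m.
Near limit Dn = s·(H − f)/(H + s − 2f) = 43800 × (526715.8 − 400) / (526715.8 + 43800 − 2 × 400) = 43800 × 526315.8 / 569715.8 ≈ 40463.4 mm.
Far limit Df = s·(H − f)/(H − s) = 43800 × (526715.8 − 400) / (526715.8 − 43800) = 43800 × 526315.8 / 482915.8 ≈ 47736.3 mm.
Depth of field = Df − Dn = 47736.3 − 40463.4 ≈ 7272.9 mm ≈ 7.27 m.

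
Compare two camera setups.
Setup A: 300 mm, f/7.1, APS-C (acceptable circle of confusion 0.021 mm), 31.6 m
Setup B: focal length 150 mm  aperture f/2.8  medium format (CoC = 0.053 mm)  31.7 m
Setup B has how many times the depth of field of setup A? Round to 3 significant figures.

Setup A: H = 300²/(7.1×0.021) + 300 ≈ 603921.7 mm; DoF = Df − Dn = 33328.2 − 30042.2 ≈ 3286.0 mm.
Setup B: H = 150²/(2.8×0.053) + 150 ≈ 151767.3 mm; DoF = Df − Dn = 40030 − 26240 ≈ 13790 mm.
Ratio = 13790 / 3286.0 ≈ 4.20.

4.20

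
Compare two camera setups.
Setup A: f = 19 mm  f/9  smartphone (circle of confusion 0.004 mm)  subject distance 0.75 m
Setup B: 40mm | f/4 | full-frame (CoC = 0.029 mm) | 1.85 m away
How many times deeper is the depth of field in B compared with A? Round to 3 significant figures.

Setup A: H = 19²/(9×0.004) + 19 ≈ 10046.8 mm; DoF = Df − Dn = 808.97 − 699.04 ≈ 109.93 mm.
Setup B: H = 40²/(4×0.029) + 40 ≈ 13833.1 mm; DoF = Df − Dn = 2129.44 − 1635.40 ≈ 494.04 mm.
Ratio = 494.04 / 109.93 ≈ 4.49.

4.49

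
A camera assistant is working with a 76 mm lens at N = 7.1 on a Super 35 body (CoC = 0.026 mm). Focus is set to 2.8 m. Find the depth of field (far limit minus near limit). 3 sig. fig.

491 mm

Hyperfocal distance H = f²/(N·c) + f = 76²/(7.1 × 0.026) + 76 = 5776/0.1846 + 76 ≈ 31365.3 mm ≈ 31.37 m.
Near limit Dn = s·(H − f)/(H + s − 2f) = 2800 × (31365.3 − 76) / (31365.3 + 2800 − 2 × 76) = 2800 × 31289.3 / 34013.3 ≈ 2575.76 mm.
Far limit Df = s·(H − f)/(H − s) = 2800 × (31365.3 − 76) / (31365.3 − 2800) = 2800 × 31289.3 / 28565.3 ≈ 3067.01 mm.
Depth of field = Df − Dn = 3067.01 − 2575.76 ≈ 491.25 mm.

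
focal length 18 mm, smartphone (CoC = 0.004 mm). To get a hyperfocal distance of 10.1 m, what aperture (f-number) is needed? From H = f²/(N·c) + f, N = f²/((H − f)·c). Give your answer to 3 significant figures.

Rearrange H = f²/(N·c) + f for N: N = f² / ((H − f)·c).
N = 18² / ((10100 − 18) × 0.004) = 324 / 40.33 ≈ 8.03.

f/8.03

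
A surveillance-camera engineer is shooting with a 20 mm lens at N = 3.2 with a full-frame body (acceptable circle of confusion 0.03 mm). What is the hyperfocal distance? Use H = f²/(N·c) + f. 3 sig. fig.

Hyperfocal distance H = f²/(N·c) + f = 20²/(3.2 × 0.03) + 20 = 400/0.096 + 20 ≈ 4186.7 mm ≈ 4.19 m.

4.19 m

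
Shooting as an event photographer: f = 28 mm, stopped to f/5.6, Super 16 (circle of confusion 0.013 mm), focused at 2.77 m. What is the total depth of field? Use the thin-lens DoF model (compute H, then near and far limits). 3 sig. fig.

1.51 m

Hyperfocal distance H = f²/(N·c) + f = 28²/(5.6 × 0.013) + 28 = 784/0.0728 + 28 ≈ 10797.2 mm ≈ 10.80 m.
Near limit Dn = s·(H − f)/(H + s − 2f) = 2770 × (10797.2 − 28) / (10797.2 + 2770 − 2 × 28) = 2770 × 10769.2 / 13511.2 ≈ 2207.8 mm.
Far limit Df = s·(H − f)/(H − s) = 2770 × (10797.2 − 28) / (10797.2 − 2770) = 2770 × 10769.2 / 8027.2 ≈ 3716.2 mm.
Depth of field = Df − Dn = 3716.2 − 2207.8 ≈ 1508.4 mm ≈ 1.51 m.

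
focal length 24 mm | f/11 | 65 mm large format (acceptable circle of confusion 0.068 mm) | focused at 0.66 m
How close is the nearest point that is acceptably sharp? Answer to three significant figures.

Hyperfocal distance H = f²/(N·c) + f = 24²/(11 × 0.068) + 24 = 576/0.748 + 24 ≈ 794.1 mm ≈ 0.794 m.
Near limit Dn = s·(H − f)/(H + s − 2f) = 660 × (794.1 − 24) / (794.1 + 660 − 2 × 24) = 660 × 770.1 / 1406.1 ≈ 361.46 mm.

361 mm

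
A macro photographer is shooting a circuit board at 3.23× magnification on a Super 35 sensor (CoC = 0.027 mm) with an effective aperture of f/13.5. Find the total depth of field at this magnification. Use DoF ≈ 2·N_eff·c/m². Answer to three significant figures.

At magnification m, DoF ≈ 2·N_eff·c/m² = 2 × 13.5 × 0.027 / 3.23² = 0.729 / 10.43 ≈ 0.0699 mm.

0.0699 mm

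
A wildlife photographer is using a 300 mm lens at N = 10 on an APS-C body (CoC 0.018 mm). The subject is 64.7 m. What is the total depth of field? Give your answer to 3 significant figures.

16.9 m

Hyperfocal distance H = f²/(N·c) + f = 300²/(10 × 0.018) + 300 = 90000/0.18 + 300 ≈ 500300.0 mm ≈ 500.3 m.
Near limit Dn = s·(H − f)/(H + s − 2f) = 64700 × (500300.0 − 300) / (500300.0 + 64700 − 2 × 300) = 64700 × 500000.0 / 564400.0 ≈ 57318 mm.
Far limit Df = s·(H − f)/(H − s) = 64700 × (500300.0 − 300) / (500300.0 − 64700) = 64700 × 500000.0 / 435600.0 ≈ 74265 mm.
Depth of field = Df − Dn = 74265 − 57318 ≈ 16947 mm ≈ 16.9 m.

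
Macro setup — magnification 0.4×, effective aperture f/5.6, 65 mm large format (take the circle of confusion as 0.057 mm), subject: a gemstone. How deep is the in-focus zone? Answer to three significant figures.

3.99 mm

At magnification m, DoF ≈ 2·N_eff·c/m² = 2 × 5.6 × 0.057 / 0.4² = 0.6384 / 0.16 ≈ 3.99 mm.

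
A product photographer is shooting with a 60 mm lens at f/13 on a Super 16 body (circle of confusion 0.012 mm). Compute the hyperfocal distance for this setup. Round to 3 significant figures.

Hyperfocal distance H = f²/(N·c) + f = 60²/(13 × 0.012) + 60 = 3600/0.156 + 60 ≈ 23136.9 mm ≈ 23.1 m.

23.1 m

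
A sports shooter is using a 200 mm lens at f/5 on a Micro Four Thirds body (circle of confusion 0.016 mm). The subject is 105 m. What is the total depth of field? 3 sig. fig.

Hyperfocal distance H = f²/(N·c) + f = 200²/(5 × 0.016) + 200 = 40000/0.08 + 200 ≈ 500200.0 mm ≈ 500.2 m.
Near limit Dn = s·(H − f)/(H + s − 2f) = 105000 × (500200.0 − 200) / (500200.0 + 105000 − 2 × 200) = 105000 × 500000.0 / 604800.0 ≈ 86806 mm.
Far limit Df = s·(H − f)/(H − s) = 105000 × (500200.0 − 200) / (500200.0 − 105000) = 105000 × 500000.0 / 395200.0 ≈ 132844 mm.
Depth of field = Df − Dn = 132844 − 86806 ≈ 46038 mm ≈ 46.0 m.

46.0 m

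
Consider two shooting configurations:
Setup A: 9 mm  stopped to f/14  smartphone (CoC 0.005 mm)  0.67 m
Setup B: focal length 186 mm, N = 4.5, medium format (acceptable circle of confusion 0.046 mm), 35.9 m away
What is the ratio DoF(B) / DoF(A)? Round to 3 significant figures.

Setup A: H = 9²/(14×0.005) + 9 ≈ 1166.1 mm; DoF = Df − Dn = 1562.6 − 426.4 ≈ 1136.2 mm.
Setup B: H = 186²/(4.5×0.046) + 186 ≈ 167316.4 mm; DoF = Df − Dn = 45656 − 29579 ≈ 16077 mm.
Ratio = 16077 / 1136.2 ≈ 14.1.

14.1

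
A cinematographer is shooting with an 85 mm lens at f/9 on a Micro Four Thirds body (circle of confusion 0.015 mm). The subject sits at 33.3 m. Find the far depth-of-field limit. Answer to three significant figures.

87.8 m

Hyperfocal distance H = f²/(N·c) + f = 85²/(9 × 0.015) + 85 = 7225/0.135 + 85 ≈ 53603.5 mm ≈ 53.60 m.
Far limit Df = s·(H − f)/(H − s) = 33300 × (53603.5 − 85) / (53603.5 − 33300) = 33300 × 53518.5 / 20303.5 ≈ 87776 mm ≈ 87.8 m.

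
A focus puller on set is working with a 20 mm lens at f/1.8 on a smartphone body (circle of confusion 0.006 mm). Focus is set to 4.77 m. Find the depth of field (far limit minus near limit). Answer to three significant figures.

Hyperfocal distance H = f²/(N·c) + f = 20²/(1.8 × 0.006) + 20 = 400/0.0108 + 20 ≈ 37057.0 mm ≈ 37.06 m.
Near limit Dn = s·(H − f)/(H + s − 2f) = 4770 × (37057.0 − 20) / (37057.0 + 4770 − 2 × 20) = 4770 × 37037.0 / 41787.0 ≈ 4227.8 mm.
Far limit Df = s·(H − f)/(H − s) = 4770 × (37057.0 − 20) / (37057.0 − 4770) = 4770 × 37037.0 / 32287.0 ≈ 5471.8 mm.
Depth of field = Df − Dn = 5471.8 − 4227.8 ≈ 1244.0 mm ≈ 1.24 m.

1.24 m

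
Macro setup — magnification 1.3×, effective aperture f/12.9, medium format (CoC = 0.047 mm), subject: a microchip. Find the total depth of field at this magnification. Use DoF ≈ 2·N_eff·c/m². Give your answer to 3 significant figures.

0.718 mm

At magnification m, DoF ≈ 2·N_eff·c/m² = 2 × 12.9 × 0.047 / 1.3² = 1.213 / 1.69 ≈ 0.718 mm.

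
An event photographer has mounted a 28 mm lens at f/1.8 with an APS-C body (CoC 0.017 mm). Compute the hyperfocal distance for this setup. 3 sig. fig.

Hyperfocal distance H = f²/(N·c) + f = 28²/(1.8 × 0.017) + 28 = 784/0.0306 + 28 ≈ 25648.9 mm ≈ 25.6 m.

25.6 m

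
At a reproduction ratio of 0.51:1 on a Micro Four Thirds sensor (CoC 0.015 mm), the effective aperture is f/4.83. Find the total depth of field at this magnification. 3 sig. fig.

At magnification m, DoF ≈ 2·N_eff·c/m² = 2 × 4.83 × 0.015 / 0.51² = 0.1449 / 0.2601 ≈ 0.557 mm.

0.557 mm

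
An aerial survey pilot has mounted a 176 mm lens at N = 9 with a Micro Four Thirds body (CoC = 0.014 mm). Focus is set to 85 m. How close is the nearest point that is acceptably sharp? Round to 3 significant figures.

63.2 m

Hyperfocal distance H = f²/(N·c) + f = 176²/(9 × 0.014) + 176 = 30976/0.126 + 176 ≈ 246017.3 mm ≈ 246.0 m.
Near limit Dn = s·(H − f)/(H + s − 2f) = 85000 × (246017.3 − 176) / (246017.3 + 85000 − 2 × 176) = 85000 × 245841.3 / 330665.3 ≈ 63195 mm ≈ 63.2 m.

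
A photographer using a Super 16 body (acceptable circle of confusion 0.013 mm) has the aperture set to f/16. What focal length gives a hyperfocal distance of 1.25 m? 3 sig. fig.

From H = f²/(N·c) + f, with f ≪ H: f ≈ √(H·N·c) = √(1250 × 16 × 0.013) = √260.00 ≈ 16.12 mm.
Exact: f² + N·c·f − N·c·H = 0 ⇒ f = (−N·c + √((N·c)² + 4·N·c·H))/2 = (−0.208 + √1040.0)/2 ≈ 16.021 mm ≈ 16.0 mm.

16.0 mm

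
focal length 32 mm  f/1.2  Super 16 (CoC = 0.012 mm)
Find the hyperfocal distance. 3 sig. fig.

Hyperfocal distance H = f²/(N·c) + f = 32²/(1.2 × 0.012) + 32 = 1024/0.0144 + 32 ≈ 71143.1 mm ≈ 71.1 m.

71.1 m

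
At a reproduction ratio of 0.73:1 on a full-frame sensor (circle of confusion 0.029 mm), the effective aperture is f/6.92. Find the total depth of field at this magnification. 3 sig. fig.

0.753 mm

At magnification m, DoF ≈ 2·N_eff·c/m² = 2 × 6.92 × 0.029 / 0.73² = 0.4014 / 0.5329 ≈ 0.753 mm.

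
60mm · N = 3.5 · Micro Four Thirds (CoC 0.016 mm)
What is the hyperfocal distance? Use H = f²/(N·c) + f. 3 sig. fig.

64.3 m

Hyperfocal distance H = f²/(N·c) + f = 60²/(3.5 × 0.016) + 60 = 3600/0.056 + 60 ≈ 64345.7 mm ≈ 64.3 m.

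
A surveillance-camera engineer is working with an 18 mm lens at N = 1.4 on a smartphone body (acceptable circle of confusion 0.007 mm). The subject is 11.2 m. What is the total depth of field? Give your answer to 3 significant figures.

8.55 m

Hyperfocal distance H = f²/(N·c) + f = 18²/(1.4 × 0.007) + 18 = 324/0.0098 + 18 ≈ 33079.2 mm ≈ 33.08 m.
Near limit Dn = s·(H − f)/(H + s − 2f) = 11200 × (33079.2 − 18) / (33079.2 + 11200 − 2 × 18) = 11200 × 33061.2 / 44243.2 ≈ 8369.3 mm.
Far limit Df = s·(H − f)/(H − s) = 11200 × (33079.2 − 18) / (33079.2 − 11200) = 11200 × 33061.2 / 21879.2 ≈ 16924.1 mm.
Depth of field = Df − Dn = 16924.1 − 8369.3 ≈ 8554.8 mm ≈ 8.55 m.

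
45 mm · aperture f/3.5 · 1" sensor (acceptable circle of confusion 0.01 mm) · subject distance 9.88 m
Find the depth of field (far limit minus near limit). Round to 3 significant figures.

3.46 m

Hyperfocal distance H = f²/(N·c) + f = 45²/(3.5 × 0.01) + 45 = 2025/0.035 + 45 ≈ 57902.1 mm ≈ 57.90 m.
Near limit Dn = s·(H − f)/(H + s − 2f) = 9880 × (57902.1 − 45) / (57902.1 + 9880 − 2 × 45) = 9880 × 57857.1 / 67692.1 ≈ 8444.5 mm.
Far limit Df = s·(H − f)/(H − s) = 9880 × (57902.1 − 45) / (57902.1 − 9880) = 9880 × 57857.1 / 48022.1 ≈ 11903.4 mm.
Depth of field = Df − Dn = 11903.4 − 8444.5 ≈ 3458.9 mm ≈ 3.46 m.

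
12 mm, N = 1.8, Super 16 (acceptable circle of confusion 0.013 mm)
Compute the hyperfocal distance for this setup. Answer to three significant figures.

Hyperfocal distance H = f²/(N·c) + f = 12²/(1.8 × 0.013) + 12 = 144/0.0234 + 12 ≈ 6165.8 mm ≈ 6.17 m.

6.17 m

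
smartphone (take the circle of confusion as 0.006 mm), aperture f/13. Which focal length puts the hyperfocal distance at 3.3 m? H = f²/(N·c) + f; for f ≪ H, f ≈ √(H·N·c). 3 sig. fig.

16.0 mm

From H = f²/(N·c) + f, with f ≪ H: f ≈ √(H·N·c) = √(3300 × 13 × 0.006) = √257.40 ≈ 16.04 mm.
The +f correction barely moves this — solving exactly, f² + N·c·f − N·c·H = 0 ⇒ f = (−N·c + √((N·c)² + 4·N·c·H))/2 = (−0.078 + √1029.6)/2 ≈ 16.005 mm, so f ≈ 16.0 mm.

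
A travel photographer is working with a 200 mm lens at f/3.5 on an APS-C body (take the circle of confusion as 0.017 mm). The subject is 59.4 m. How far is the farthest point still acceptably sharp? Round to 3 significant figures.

65.1 m

Hyperfocal distance H = f²/(N·c) + f = 200²/(3.5 × 0.017) + 200 = 40000/0.0595 + 200 ≈ 672468.9 mm ≈ 672.5 m.
Far limit Df = s·(H − f)/(H − s) = 59400 × (672468.9 − 200) / (672468.9 − 59400) = 59400 × 672268.9 / 613068.9 ≈ 65136 mm ≈ 65.1 m.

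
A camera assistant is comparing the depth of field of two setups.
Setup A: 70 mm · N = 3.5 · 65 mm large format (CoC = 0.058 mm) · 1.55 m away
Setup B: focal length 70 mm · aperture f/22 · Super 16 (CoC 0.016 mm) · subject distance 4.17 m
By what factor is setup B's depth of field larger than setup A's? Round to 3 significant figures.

14.1

Setup A: H = 70²/(3.5×0.058) + 70 ≈ 24207.9 mm; DoF = Df − Dn = 1651.24 − 1460.45 ≈ 190.79 mm.
Setup B: H = 70²/(22×0.016) + 70 ≈ 13990.5 mm; DoF = Df − Dn = 5911.0 − 3221.2 ≈ 2689.8 mm.
Ratio = 2689.8 / 190.79 ≈ 14.1.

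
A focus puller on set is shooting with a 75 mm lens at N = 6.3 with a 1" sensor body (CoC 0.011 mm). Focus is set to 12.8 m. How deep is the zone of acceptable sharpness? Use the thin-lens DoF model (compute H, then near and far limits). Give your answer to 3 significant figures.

Hyperfocal distance H = f²/(N·c) + f = 75²/(6.3 × 0.011) + 75 = 5625/0.0693 + 75 ≈ 81243.8 mm ≈ 81.24 m.
Near limit Dn = s·(H − f)/(H + s − 2f) = 12800 × (81243.8 − 75) / (81243.8 + 12800 − 2 × 75) = 12800 × 81168.8 / 93893.8 ≈ 11065.3 mm.
Far limit Df = s·(H − f)/(H − s) = 12800 × (81243.8 − 75) / (81243.8 − 12800) = 12800 × 81168.8 / 68443.8 ≈ 15179.8 mm.
Depth of field = Df − Dn = 15179.8 − 11065.3 ≈ 4114.5 mm ≈ 4.11 m.

4.11 m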